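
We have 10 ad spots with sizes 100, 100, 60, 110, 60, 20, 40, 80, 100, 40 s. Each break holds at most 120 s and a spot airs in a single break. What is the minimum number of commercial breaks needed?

7

Total = 110 + 100 + 100 + 100 + 80 + 60 + 60 + 40 + 40 + 20 = 710 s.
Lower bound: ⌈710/120⌉ = 6 commercial breaks.
A packing using 7 commercial breaks:
  break 1: 110 = 110
  break 2: 100 + 20 = 120
  break 3: 100 = 100
  break 4: 100 = 100
  break 5: 80 + 40 = 120
  break 6: 60 + 60 = 120
  break 7: 40 = 40
No arrangement into 6 commercial breaks stays within capacity, so 7 is optimal.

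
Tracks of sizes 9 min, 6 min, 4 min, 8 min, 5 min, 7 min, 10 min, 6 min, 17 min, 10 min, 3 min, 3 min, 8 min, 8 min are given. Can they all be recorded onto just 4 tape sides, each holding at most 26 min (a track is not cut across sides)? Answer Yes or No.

A valid assignment using 4 tape sides:
  side 1: 17 + 9 = 26
  side 2: 10 + 10 + 6 = 26
  side 3: 8 + 8 + 7 + 3 = 26
  side 4: 8 + 6 + 5 + 4 + 3 = 26
Every load is within 26 min, so 4 tape sides suffice.

Yes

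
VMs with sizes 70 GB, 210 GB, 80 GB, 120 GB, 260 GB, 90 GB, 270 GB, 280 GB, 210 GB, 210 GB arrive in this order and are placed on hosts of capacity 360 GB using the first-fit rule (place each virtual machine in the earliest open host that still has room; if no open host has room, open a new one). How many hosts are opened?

7

  70 → host 1 (new)  [load 70/360]
  210 → host 1  [load 280/360]
  80 → host 1  [load 360/360]
  120 → host 2 (new)  [load 120/360]
  260 → host 3 (new)  [load 260/360]
  90 → host 2  [load 210/360]
  270 → host 4 (new)  [load 270/360]
  280 → host 5 (new)  [load 280/360]
  210 → host 6 (new)  [load 210/360]
  210 → host 7 (new)  [load 210/360]
7 hosts opened.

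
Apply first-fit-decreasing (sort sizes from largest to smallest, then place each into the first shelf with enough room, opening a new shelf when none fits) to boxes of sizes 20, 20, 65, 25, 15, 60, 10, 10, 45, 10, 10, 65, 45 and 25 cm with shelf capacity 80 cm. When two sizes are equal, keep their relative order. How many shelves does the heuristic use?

Sorted descending: 65, 65, 60, 45, 45, 25, 25, 20, 20, 15, 10, 10, 10, 10.
  65 → shelf 1 (new)  [load 65/80]
  65 → shelf 2 (new)  [load 65/80]
  60 → shelf 3 (new)  [load 60/80]
  45 → shelf 4 (new)  [load 45/80]
  45 → shelf 5 (new)  [load 45/80]
  25 → shelf 4  [load 70/80]
  25 → shelf 5  [load 70/80]
  20 → shelf 3  [load 80/80]
  20 → shelf 6 (new)  [load 20/80]
  15 → shelf 1  [load 80/80]
  10 → shelf 2  [load 75/80]
  10 → shelf 4  [load 80/80]
  10 → shelf 5  [load 80/80]
  10 → shelf 6  [load 30/80]
6 shelves opened.

6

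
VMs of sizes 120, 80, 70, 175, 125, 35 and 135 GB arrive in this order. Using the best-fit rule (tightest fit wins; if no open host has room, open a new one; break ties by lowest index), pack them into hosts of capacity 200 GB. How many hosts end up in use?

4

  120 → host 1 (new)  [load 120/200]
  80 → host 1  [load 200/200]
  70 → host 2 (new)  [load 70/200]
  175 → host 3 (new)  [load 175/200]
  125 → host 2  [load 195/200]
  35 → host 4 (new)  [load 35/200]
  135 → host 4  [load 170/200]
4 hosts opened.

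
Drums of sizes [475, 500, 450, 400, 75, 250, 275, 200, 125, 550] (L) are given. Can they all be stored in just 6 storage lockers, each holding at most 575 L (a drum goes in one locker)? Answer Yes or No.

No

Total = 3300 L; ⌈3300/575⌉ = 6.
The bound of 6 does not rule out 6, but exhaustive search shows no assignment into 6 storage lockers of capacity 575 L exists — the minimum is 7.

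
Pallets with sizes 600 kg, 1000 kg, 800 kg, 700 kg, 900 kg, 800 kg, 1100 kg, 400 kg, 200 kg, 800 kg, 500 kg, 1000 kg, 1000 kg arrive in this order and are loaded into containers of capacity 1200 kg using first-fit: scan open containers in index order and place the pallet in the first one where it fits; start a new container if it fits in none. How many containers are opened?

  600 → container 1 (new)  [load 600/1200]
  1000 → container 2 (new)  [load 1000/1200]
  800 → container 3 (new)  [load 800/1200]
  700 → container 4 (new)  [load 700/1200]
  900 → container 5 (new)  [load 900/1200]
  800 → container 6 (new)  [load 800/1200]
  1100 → container 7 (new)  [load 1100/1200]
  400 → container 1  [load 1000/1200]
  200 → container 1  [load 1200/1200]
  800 → container 8 (new)  [load 800/1200]
  500 → container 4  [load 1200/1200]
  1000 → container 9 (new)  [load 1000/1200]
  1000 → container 10 (new)  [load 1000/1200]
10 containers opened.

10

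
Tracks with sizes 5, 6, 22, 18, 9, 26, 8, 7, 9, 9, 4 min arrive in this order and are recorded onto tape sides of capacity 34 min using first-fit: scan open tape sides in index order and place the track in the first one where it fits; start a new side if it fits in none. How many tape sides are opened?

  5 → side 1 (new)  [load 5/34]
  6 → side 1  [load 11/34]
  22 → side 1  [load 33/34]
  18 → side 2 (new)  [load 18/34]
  9 → side 2  [load 27/34]
  26 → side 3 (new)  [load 26/34]
  8 → side 3  [load 34/34]
  7 → side 2  [load 34/34]
  9 → side 4 (new)  [load 9/34]
  9 → side 4  [load 18/34]
  4 → side 4  [load 22/34]
4 tape sides opened.

4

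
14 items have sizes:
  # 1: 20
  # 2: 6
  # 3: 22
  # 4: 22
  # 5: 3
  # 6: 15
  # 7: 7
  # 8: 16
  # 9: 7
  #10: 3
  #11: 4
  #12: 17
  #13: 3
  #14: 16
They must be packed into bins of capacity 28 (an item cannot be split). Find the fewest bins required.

Total = 22 + 22 + 20 + 17 + 16 + 16 + 15 + 7 + 7 + 6 + 4 + 3 + 3 + 3 = 161.
Lower bound: ⌈161/28⌉ = 6 bins.
Also, 7 items each exceed 14, and no two of those can share a bin, so at least 7 bins are needed.
A packing using 7 bins:
  bin 1: 22 + 6 = 28
  bin 2: 22 + 4 = 26
  bin 3: 20 + 7 = 27
  bin 4: 17 + 7 + 3 = 27
  bin 5: 16 + 3 + 3 = 22
  bin 6: 16 = 16
  bin 7: 15 = 15
This matches the lower bound, so 7 is optimal.

7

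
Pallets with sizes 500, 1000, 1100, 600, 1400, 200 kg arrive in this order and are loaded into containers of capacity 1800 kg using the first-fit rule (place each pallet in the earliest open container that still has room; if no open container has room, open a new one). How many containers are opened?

3

  500 → container 1 (new)  [load 500/1800]
  1000 → container 1  [load 1500/1800]
  1100 → container 2 (new)  [load 1100/1800]
  600 → container 2  [load 1700/1800]
  1400 → container 3 (new)  [load 1400/1800]
  200 → container 1  [load 1700/1800]
3 containers opened.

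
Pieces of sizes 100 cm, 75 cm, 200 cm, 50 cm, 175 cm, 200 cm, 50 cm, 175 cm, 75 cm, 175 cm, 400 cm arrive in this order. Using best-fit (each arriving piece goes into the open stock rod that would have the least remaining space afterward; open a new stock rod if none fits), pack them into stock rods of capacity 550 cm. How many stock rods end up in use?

  100 → stock rod 1 (new)  [load 100/550]
  75 → stock rod 1  [load 175/550]
  200 → stock rod 1  [load 375/550]
  50 → stock rod 1  [load 425/550]
  175 → stock rod 2 (new)  [load 175/550]
  200 → stock rod 2  [load 375/550]
  50 → stock rod 1  [load 475/550]
  175 → stock rod 2  [load 550/550]
  75 → stock rod 1  [load 550/550]
  175 → stock rod 3 (new)  [load 175/550]
  400 → stock rod 4 (new)  [load 400/550]
4 stock rods opened.

4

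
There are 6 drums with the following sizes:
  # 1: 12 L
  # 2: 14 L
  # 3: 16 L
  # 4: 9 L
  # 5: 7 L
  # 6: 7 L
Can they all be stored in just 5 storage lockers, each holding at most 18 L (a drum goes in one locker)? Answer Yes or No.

Yes

A valid assignment using 5 storage lockers:
  locker 1: 16 = 16
  locker 2: 14 = 14
  locker 3: 12 = 12
  locker 4: 9 + 7 = 16
  locker 5: 7 = 7
Every load is within 18 L, so 5 storage lockers suffice.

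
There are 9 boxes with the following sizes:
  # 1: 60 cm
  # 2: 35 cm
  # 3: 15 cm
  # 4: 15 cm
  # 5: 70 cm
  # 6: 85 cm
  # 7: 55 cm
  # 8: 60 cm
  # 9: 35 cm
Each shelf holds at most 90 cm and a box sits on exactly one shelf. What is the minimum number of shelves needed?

6

Total = 85 + 70 + 60 + 60 + 55 + 35 + 35 + 15 + 15 = 430 cm.
Lower bound: ⌈430/90⌉ = 5 shelves.
A packing using 6 shelves:
  shelf 1: 85 = 85
  shelf 2: 70 + 15 = 85
  shelf 3: 60 + 15 = 75
  shelf 4: 60 = 60
  shelf 5: 55 + 35 = 90
  shelf 6: 35 = 35
No arrangement into 5 shelves stays within capacity, so 6 is optimal.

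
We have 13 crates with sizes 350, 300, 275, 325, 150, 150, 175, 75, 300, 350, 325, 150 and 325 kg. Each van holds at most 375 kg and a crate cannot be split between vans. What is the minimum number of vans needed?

10

Total = 350 + 350 + 325 + 325 + 325 + 300 + 300 + 275 + 175 + 150 + 150 + 150 + 75 = 3250 kg.
Lower bound: ⌈3250/375⌉ = 9 vans.
A packing using 10 vans:
  van 1: 350 = 350
  van 2: 350 = 350
  van 3: 325 = 325
  van 4: 325 = 325
  van 5: 325 = 325
  van 6: 300 + 75 = 375
  van 7: 300 = 300
  van 8: 275 = 275
  van 9: 175 + 150 = 325
  van 10: 150 + 150 = 300
No arrangement into 9 vans stays within capacity, so 10 is optimal.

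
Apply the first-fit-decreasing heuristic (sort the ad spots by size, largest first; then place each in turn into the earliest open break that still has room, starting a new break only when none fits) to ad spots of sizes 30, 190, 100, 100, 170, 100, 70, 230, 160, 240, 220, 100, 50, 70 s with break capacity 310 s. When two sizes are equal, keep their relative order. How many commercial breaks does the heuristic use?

Sorted descending: 240, 230, 220, 190, 170, 160, 100, 100, 100, 100, 70, 70, 50, 30.
  240 → break 1 (new)  [load 240/310]
  230 → break 2 (new)  [load 230/310]
  220 → break 3 (new)  [load 220/310]
  190 → break 4 (new)  [load 190/310]
  170 → break 5 (new)  [load 170/310]
  160 → break 6 (new)  [load 160/310]
  100 → break 4  [load 290/310]
  100 → break 5  [load 270/310]
  100 → break 6  [load 260/310]
  100 → break 7 (new)  [load 100/310]
  70 → break 1  [load 310/310]
  70 → break 2  [load 300/310]
  50 → break 3  [load 270/310]
  30 → break 3  [load 300/310]
7 commercial breaks opened.

7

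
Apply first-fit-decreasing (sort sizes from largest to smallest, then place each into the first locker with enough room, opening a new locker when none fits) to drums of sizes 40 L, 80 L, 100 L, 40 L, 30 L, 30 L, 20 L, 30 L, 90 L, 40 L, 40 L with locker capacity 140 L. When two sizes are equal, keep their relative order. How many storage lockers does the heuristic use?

4

Sorted descending: 100, 90, 80, 40, 40, 40, 40, 30, 30, 30, 20.
  100 → locker 1 (new)  [load 100/140]
  90 → locker 2 (new)  [load 90/140]
  80 → locker 3 (new)  [load 80/140]
  40 → locker 1  [load 140/140]
  40 → locker 2  [load 130/140]
  40 → locker 3  [load 120/140]
  40 → locker 4 (new)  [load 40/140]
  30 → locker 4  [load 70/140]
  30 → locker 4  [load 100/140]
  30 → locker 4  [load 130/140]
  20 → locker 3  [load 140/140]
4 storage lockers opened.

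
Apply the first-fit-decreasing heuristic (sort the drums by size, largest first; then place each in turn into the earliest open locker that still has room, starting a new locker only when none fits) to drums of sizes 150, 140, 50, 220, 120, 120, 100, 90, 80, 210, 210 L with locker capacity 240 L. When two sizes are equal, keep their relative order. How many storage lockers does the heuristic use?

7

Sorted descending: 220, 210, 210, 150, 140, 120, 120, 100, 90, 80, 50.
  220 → locker 1 (new)  [load 220/240]
  210 → locker 2 (new)  [load 210/240]
  210 → locker 3 (new)  [load 210/240]
  150 → locker 4 (new)  [load 150/240]
  140 → locker 5 (new)  [load 140/240]
  120 → locker 6 (new)  [load 120/240]
  120 → locker 6  [load 240/240]
  100 → locker 5  [load 240/240]
  90 → locker 4  [load 240/240]
  80 → locker 7 (new)  [load 80/240]
  50 → locker 7  [load 130/240]
7 storage lockers opened.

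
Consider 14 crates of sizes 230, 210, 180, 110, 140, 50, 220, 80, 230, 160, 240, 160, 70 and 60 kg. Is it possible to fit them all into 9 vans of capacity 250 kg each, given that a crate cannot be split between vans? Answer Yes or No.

Total = 2140 kg; ⌈2140/250⌉ = 9.
The bound of 9 does not rule out 9, but exhaustive search shows no assignment into 9 vans of capacity 250 kg exists — the minimum is 10.

No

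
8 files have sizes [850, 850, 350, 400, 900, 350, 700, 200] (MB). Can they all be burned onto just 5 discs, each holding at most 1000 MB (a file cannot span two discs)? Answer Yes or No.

No

Total = 4600 MB; ⌈4600/1000⌉ = 5.
The bound of 5 does not rule out 5, but exhaustive search shows no assignment into 5 discs of capacity 1000 MB exists — the minimum is 6.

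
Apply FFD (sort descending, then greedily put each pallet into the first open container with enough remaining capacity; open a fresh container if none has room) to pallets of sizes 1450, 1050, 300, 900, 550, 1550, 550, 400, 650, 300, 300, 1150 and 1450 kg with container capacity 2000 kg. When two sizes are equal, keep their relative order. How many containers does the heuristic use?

Sorted descending: 1550, 1450, 1450, 1150, 1050, 900, 650, 550, 550, 400, 300, 300, 300.
  1550 → container 1 (new)  [load 1550/2000]
  1450 → container 2 (new)  [load 1450/2000]
  1450 → container 3 (new)  [load 1450/2000]
  1150 → container 4 (new)  [load 1150/2000]
  1050 → container 5 (new)  [load 1050/2000]
  900 → container 5  [load 1950/2000]
  650 → container 4  [load 1800/2000]
  550 → container 2  [load 2000/2000]
  550 → container 3  [load 2000/2000]
  400 → container 1  [load 1950/2000]
  300 → container 6 (new)  [load 300/2000]
  300 → container 6  [load 600/2000]
  300 → container 6  [load 900/2000]
6 containers opened.

6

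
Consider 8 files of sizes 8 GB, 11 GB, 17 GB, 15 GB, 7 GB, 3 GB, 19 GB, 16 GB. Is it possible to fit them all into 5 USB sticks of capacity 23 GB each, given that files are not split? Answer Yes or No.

Yes

A valid assignment using 5 USB sticks:
  USB stick 1: 19 + 3 = 22
  USB stick 2: 17 = 17
  USB stick 3: 16 + 7 = 23
  USB stick 4: 15 + 8 = 23
  USB stick 5: 11 = 11
Every load is within 23 GB, so 5 USB sticks suffice.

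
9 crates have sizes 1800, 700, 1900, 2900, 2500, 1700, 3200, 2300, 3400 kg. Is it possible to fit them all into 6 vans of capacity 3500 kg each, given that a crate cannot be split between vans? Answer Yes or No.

No

Total = 20400 kg; ⌈20400/3500⌉ = 6.
7 crates each exceed half the capacity and cannot share a van, forcing at least 7 vans.
At least 7 vans are required, but only 6 are allowed.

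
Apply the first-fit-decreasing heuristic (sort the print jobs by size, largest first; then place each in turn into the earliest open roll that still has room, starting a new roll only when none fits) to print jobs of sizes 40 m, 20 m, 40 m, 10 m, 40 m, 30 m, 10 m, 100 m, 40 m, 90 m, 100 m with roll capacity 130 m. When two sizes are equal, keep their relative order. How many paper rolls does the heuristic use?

4

Sorted descending: 100, 100, 90, 40, 40, 40, 40, 30, 20, 10, 10.
  100 → roll 1 (new)  [load 100/130]
  100 → roll 2 (new)  [load 100/130]
  90 → roll 3 (new)  [load 90/130]
  40 → roll 3  [load 130/130]
  40 → roll 4 (new)  [load 40/130]
  40 → roll 4  [load 80/130]
  40 → roll 4  [load 120/130]
  30 → roll 1  [load 130/130]
  20 → roll 2  [load 120/130]
  10 → roll 2  [load 130/130]
  10 → roll 4  [load 130/130]
4 paper rolls opened.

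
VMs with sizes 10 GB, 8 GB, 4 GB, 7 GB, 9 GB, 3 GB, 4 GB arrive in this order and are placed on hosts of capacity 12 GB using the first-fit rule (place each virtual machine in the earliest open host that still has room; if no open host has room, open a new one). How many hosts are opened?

  10 → host 1 (new)  [load 10/12]
  8 → host 2 (new)  [load 8/12]
  4 → host 2  [load 12/12]
  7 → host 3 (new)  [load 7/12]
  9 → host 4 (new)  [load 9/12]
  3 → host 3  [load 10/12]
  4 → host 5 (new)  [load 4/12]
5 hosts opened.

5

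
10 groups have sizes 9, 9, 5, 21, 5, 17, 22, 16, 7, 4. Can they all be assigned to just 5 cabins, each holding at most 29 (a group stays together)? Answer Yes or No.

A valid assignment using 5 cabins:
  cabin 1: 22 + 7 = 29
  cabin 2: 21 + 5 = 26
  cabin 3: 17 + 9 = 26
  cabin 4: 16 + 9 + 4 = 29
  cabin 5: 5 = 5
Every load is within 29, so 5 cabins suffice.

Yes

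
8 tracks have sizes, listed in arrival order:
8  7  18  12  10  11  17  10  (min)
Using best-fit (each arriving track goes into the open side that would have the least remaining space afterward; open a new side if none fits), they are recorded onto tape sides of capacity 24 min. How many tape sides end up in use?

5

  8 → side 1 (new)  [load 8/24]
  7 → side 1  [load 15/24]
  18 → side 2 (new)  [load 18/24]
  12 → side 3 (new)  [load 12/24]
  10 → side 3  [load 22/24]
  11 → side 4 (new)  [load 11/24]
  17 → side 5 (new)  [load 17/24]
  10 → side 4  [load 21/24]
5 tape sides opened.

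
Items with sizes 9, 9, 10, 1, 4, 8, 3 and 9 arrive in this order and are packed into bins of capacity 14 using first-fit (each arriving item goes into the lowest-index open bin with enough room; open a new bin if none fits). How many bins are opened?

5

  9 → bin 1 (new)  [load 9/14]
  9 → bin 2 (new)  [load 9/14]
  10 → bin 3 (new)  [load 10/14]
  1 → bin 1  [load 10/14]
  4 → bin 1  [load 14/14]
  8 → bin 4 (new)  [load 8/14]
  3 → bin 2  [load 12/14]
  9 → bin 5 (new)  [load 9/14]
5 bins opened.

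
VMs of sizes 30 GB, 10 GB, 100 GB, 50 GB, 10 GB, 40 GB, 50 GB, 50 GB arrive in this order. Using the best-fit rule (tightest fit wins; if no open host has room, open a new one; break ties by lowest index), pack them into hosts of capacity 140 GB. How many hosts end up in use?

3

  30 → host 1 (new)  [load 30/140]
  10 → host 1  [load 40/140]
  100 → host 1  [load 140/140]
  50 → host 2 (new)  [load 50/140]
  10 → host 2  [load 60/140]
  40 → host 2  [load 100/140]
  50 → host 3 (new)  [load 50/140]
  50 → host 3  [load 100/140]
3 hosts opened.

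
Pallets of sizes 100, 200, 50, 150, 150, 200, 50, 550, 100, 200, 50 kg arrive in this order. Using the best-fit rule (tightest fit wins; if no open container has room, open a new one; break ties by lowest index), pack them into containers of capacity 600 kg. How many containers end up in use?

  100 → container 1 (new)  [load 100/600]
  200 → container 1  [load 300/600]
  50 → container 1  [load 350/600]
  150 → container 1  [load 500/600]
  150 → container 2 (new)  [load 150/600]
  200 → container 2  [load 350/600]
  50 → container 1  [load 550/600]
  550 → container 3 (new)  [load 550/600]
  100 → container 2  [load 450/600]
  200 → container 4 (new)  [load 200/600]
  50 → container 1  [load 600/600]
4 containers opened.

4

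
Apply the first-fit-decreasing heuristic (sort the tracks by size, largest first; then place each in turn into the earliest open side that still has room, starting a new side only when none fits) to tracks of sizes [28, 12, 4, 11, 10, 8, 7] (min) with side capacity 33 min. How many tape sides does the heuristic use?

3

Sorted descending: 28, 12, 11, 10, 8, 7, 4.
  28 → side 1 (new)  [load 28/33]
  12 → side 2 (new)  [load 12/33]
  11 → side 2  [load 23/33]
  10 → side 2  [load 33/33]
  8 → side 3 (new)  [load 8/33]
  7 → side 3  [load 15/33]
  4 → side 1  [load 32/33]
3 tape sides opened.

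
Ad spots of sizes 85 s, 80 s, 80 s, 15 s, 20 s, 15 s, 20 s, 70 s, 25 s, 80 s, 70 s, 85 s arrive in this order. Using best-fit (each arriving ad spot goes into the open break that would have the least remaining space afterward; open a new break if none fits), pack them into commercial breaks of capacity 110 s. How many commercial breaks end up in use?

  85 → break 1 (new)  [load 85/110]
  80 → break 2 (new)  [load 80/110]
  80 → break 3 (new)  [load 80/110]
  15 → break 1  [load 100/110]
  20 → break 2  [load 100/110]
  15 → break 3  [load 95/110]
  20 → break 4 (new)  [load 20/110]
  70 → break 4  [load 90/110]
  25 → break 5 (new)  [load 25/110]
  80 → break 5  [load 105/110]
  70 → break 6 (new)  [load 70/110]
  85 → break 7 (new)  [load 85/110]
7 commercial breaks opened.

7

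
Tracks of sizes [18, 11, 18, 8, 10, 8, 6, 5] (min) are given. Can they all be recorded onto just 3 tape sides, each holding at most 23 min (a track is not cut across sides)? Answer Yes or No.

Total = 84 min; ⌈84/23⌉ = 4.
At least 4 tape sides are required, but only 3 are allowed.

No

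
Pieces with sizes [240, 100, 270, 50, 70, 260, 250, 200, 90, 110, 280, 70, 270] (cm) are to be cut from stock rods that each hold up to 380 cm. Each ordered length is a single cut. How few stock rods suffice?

Total = 280 + 270 + 270 + 260 + 250 + 240 + 200 + 110 + 100 + 90 + 70 + 70 + 50 = 2260 cm.
Lower bound: ⌈2260/380⌉ = 6 stock rods.
Also, 7 pieces each exceed 190 cm, and no two of those can share a stock rod, so at least 7 stock rods are needed.
A packing using 7 stock rods:
  stock rod 1: 280 + 100 = 380
  stock rod 2: 270 + 110 = 380
  stock rod 3: 270 + 90 = 360
  stock rod 4: 260 + 70 + 50 = 380
  stock rod 5: 250 + 70 = 320
  stock rod 6: 240 = 240
  stock rod 7: 200 = 200
This matches the lower bound, so 7 is optimal.

7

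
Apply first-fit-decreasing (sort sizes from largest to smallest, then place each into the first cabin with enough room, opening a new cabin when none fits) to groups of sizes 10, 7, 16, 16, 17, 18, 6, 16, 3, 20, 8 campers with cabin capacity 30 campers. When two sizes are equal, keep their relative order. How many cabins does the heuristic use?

Sorted descending: 20, 18, 17, 16, 16, 16, 10, 8, 7, 6, 3.
  20 → cabin 1 (new)  [load 20/30]
  18 → cabin 2 (new)  [load 18/30]
  17 → cabin 3 (new)  [load 17/30]
  16 → cabin 4 (new)  [load 16/30]
  16 → cabin 5 (new)  [load 16/30]
  16 → cabin 6 (new)  [load 16/30]
  10 → cabin 1  [load 30/30]
  8 → cabin 2  [load 26/30]
  7 → cabin 3  [load 24/30]
  6 → cabin 3  [load 30/30]
  3 → cabin 2  [load 29/30]
6 cabins opened.

6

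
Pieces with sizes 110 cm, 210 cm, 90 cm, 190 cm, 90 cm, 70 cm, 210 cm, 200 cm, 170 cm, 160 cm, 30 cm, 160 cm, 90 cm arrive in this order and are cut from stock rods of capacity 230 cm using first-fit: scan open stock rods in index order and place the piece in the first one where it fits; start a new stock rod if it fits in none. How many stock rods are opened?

10

  110 → stock rod 1 (new)  [load 110/230]
  210 → stock rod 2 (new)  [load 210/230]
  90 → stock rod 1  [load 200/230]
  190 → stock rod 3 (new)  [load 190/230]
  90 → stock rod 4 (new)  [load 90/230]
  70 → stock rod 4  [load 160/230]
  210 → stock rod 5 (new)  [load 210/230]
  200 → stock rod 6 (new)  [load 200/230]
  170 → stock rod 7 (new)  [load 170/230]
  160 → stock rod 8 (new)  [load 160/230]
  30 → stock rod 1  [load 230/230]
  160 → stock rod 9 (new)  [load 160/230]
  90 → stock rod 10 (new)  [load 90/230]
10 stock rods opened.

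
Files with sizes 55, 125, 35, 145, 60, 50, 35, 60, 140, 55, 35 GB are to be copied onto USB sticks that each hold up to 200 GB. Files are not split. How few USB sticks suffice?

Total = 145 + 140 + 125 + 60 + 60 + 55 + 55 + 50 + 35 + 35 + 35 = 795 GB.
Lower bound: ⌈795/200⌉ = 4 USB sticks.
A packing using 4 USB sticks:
  USB stick 1: 145 + 55 = 200
  USB stick 2: 140 + 60 = 200
  USB stick 3: 125 + 35 + 35 = 195
  USB stick 4: 60 + 55 + 50 + 35 = 200
This matches the lower bound, so 4 is optimal.

4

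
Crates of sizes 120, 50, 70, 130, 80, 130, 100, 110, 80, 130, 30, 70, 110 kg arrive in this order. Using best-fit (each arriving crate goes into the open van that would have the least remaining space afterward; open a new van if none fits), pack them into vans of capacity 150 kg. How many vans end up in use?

10

  120 → van 1 (new)  [load 120/150]
  50 → van 2 (new)  [load 50/150]
  70 → van 2  [load 120/150]
  130 → van 3 (new)  [load 130/150]
  80 → van 4 (new)  [load 80/150]
  130 → van 5 (new)  [load 130/150]
  100 → van 6 (new)  [load 100/150]
  110 → van 7 (new)  [load 110/150]
  80 → van 8 (new)  [load 80/150]
  130 → van 9 (new)  [load 130/150]
  30 → van 1  [load 150/150]
  70 → van 4  [load 150/150]
  110 → van 10 (new)  [load 110/150]
10 vans opened.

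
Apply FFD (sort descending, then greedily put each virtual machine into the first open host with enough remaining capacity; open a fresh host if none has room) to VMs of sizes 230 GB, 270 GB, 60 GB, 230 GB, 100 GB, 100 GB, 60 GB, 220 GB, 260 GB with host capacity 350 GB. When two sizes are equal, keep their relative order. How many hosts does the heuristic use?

5

Sorted descending: 270, 260, 230, 230, 220, 100, 100, 60, 60.
  270 → host 1 (new)  [load 270/350]
  260 → host 2 (new)  [load 260/350]
  230 → host 3 (new)  [load 230/350]
  230 → host 4 (new)  [load 230/350]
  220 → host 5 (new)  [load 220/350]
  100 → host 3  [load 330/350]
  100 → host 4  [load 330/350]
  60 → host 1  [load 330/350]
  60 → host 2  [load 320/350]
5 hosts opened.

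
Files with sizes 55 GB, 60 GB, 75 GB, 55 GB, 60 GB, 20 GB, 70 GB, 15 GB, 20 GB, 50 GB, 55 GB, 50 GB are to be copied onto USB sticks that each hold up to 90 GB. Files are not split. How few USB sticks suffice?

Total = 75 + 70 + 60 + 60 + 55 + 55 + 55 + 50 + 50 + 20 + 20 + 15 = 585 GB.
Lower bound: ⌈585/90⌉ = 7 USB sticks.
Also, 9 files each exceed 45 GB, and no two of those can share a USB stick, so at least 9 USB sticks are needed.
A packing using 9 USB sticks:
  USB stick 1: 75 + 15 = 90
  USB stick 2: 70 + 20 = 90
  USB stick 3: 60 + 20 = 80
  USB stick 4: 60 = 60
  USB stick 5: 55 = 55
  USB stick 6: 55 = 55
  USB stick 7: 55 = 55
  USB stick 8: 50 = 50
  USB stick 9: 50 = 50
This matches the lower bound, so 9 is optimal.

9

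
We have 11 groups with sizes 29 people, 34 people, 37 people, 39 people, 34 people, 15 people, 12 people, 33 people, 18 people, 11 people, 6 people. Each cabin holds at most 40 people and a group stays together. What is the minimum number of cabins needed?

8

Total = 39 + 37 + 34 + 34 + 33 + 29 + 18 + 15 + 12 + 11 + 6 = 268 people.
Lower bound: ⌈268/40⌉ = 7 cabins.
A packing using 8 cabins:
  cabin 1: 39 = 39
  cabin 2: 37 = 37
  cabin 3: 34 + 6 = 40
  cabin 4: 34 = 34
  cabin 5: 33 = 33
  cabin 6: 29 + 11 = 40
  cabin 7: 18 + 15 = 33
  cabin 8: 12 = 12
No arrangement into 7 cabins stays within capacity, so 8 is optimal.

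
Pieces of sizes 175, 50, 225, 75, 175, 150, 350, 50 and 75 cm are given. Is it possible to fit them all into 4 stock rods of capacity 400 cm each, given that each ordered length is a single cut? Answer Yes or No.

Yes

A valid assignment using 4 stock rods:
  stock rod 1: 350 + 50 = 400
  stock rod 2: 225 + 175 = 400
  stock rod 3: 175 + 150 + 75 = 400
  stock rod 4: 75 + 50 = 125
Every load is within 400 cm, so 4 stock rods suffice.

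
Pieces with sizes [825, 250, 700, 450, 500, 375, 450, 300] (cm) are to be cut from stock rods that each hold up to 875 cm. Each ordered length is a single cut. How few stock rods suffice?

5

Total = 825 + 700 + 500 + 450 + 450 + 375 + 300 + 250 = 3850 cm.
Lower bound: ⌈3850/875⌉ = 5 stock rods.
A packing using 5 stock rods:
  stock rod 1: 825 = 825
  stock rod 2: 700 = 700
  stock rod 3: 500 + 375 = 875
  stock rod 4: 450 + 300 = 750
  stock rod 5: 450 + 250 = 700
This matches the lower bound, so 5 is optimal.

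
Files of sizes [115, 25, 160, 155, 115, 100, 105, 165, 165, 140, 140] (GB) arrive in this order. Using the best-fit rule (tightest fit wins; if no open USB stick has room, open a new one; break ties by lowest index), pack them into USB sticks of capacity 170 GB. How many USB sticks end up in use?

10

  115 → USB stick 1 (new)  [load 115/170]
  25 → USB stick 1  [load 140/170]
  160 → USB stick 2 (new)  [load 160/170]
  155 → USB stick 3 (new)  [load 155/170]
  115 → USB stick 4 (new)  [load 115/170]
  100 → USB stick 5 (new)  [load 100/170]
  105 → USB stick 6 (new)  [load 105/170]
  165 → USB stick 7 (new)  [load 165/170]
  165 → USB stick 8 (new)  [load 165/170]
  140 → USB stick 9 (new)  [load 140/170]
  140 → USB stick 10 (new)  [load 140/170]
10 USB sticks opened.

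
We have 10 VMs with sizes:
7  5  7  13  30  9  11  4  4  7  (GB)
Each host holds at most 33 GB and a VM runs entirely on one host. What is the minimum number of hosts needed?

4

Total = 30 + 13 + 11 + 9 + 7 + 7 + 7 + 5 + 4 + 4 = 97 GB.
Lower bound: ⌈97/33⌉ = 3 hosts.
A packing using 4 hosts:
  host 1: 30 = 30
  host 2: 13 + 11 + 9 = 33
  host 3: 7 + 7 + 7 + 5 + 4 = 30
  host 4: 4 = 4
No arrangement into 3 hosts stays within capacity, so 4 is optimal.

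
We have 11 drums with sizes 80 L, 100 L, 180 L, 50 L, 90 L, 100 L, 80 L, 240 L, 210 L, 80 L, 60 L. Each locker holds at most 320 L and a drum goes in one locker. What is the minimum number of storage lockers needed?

4

Total = 240 + 210 + 180 + 100 + 100 + 90 + 80 + 80 + 80 + 60 + 50 = 1270 L.
Lower bound: ⌈1270/320⌉ = 4 storage lockers.
A packing using 4 storage lockers:
  locker 1: 240 + 80 = 320
  locker 2: 210 + 100 = 310
  locker 3: 180 + 90 + 50 = 320
  locker 4: 100 + 80 + 80 + 60 = 320
This matches the lower bound, so 4 is optimal.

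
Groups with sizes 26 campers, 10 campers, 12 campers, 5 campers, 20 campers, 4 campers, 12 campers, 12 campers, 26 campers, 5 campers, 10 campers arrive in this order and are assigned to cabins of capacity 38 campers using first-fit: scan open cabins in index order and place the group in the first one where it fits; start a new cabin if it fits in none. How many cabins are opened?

  26 → cabin 1 (new)  [load 26/38]
  10 → cabin 1  [load 36/38]
  12 → cabin 2 (new)  [load 12/38]
  5 → cabin 2  [load 17/38]
  20 → cabin 2  [load 37/38]
  4 → cabin 3 (new)  [load 4/38]
  12 → cabin 3  [load 16/38]
  12 → cabin 3  [load 28/38]
  26 → cabin 4 (new)  [load 26/38]
  5 → cabin 3  [load 33/38]
  10 → cabin 4  [load 36/38]
4 cabins opened.

4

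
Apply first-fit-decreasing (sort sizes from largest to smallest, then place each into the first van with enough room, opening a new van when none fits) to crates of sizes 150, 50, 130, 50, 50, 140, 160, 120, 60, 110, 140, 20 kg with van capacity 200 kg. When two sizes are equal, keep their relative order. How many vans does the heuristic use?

Sorted descending: 160, 150, 140, 140, 130, 120, 110, 60, 50, 50, 50, 20.
  160 → van 1 (new)  [load 160/200]
  150 → van 2 (new)  [load 150/200]
  140 → van 3 (new)  [load 140/200]
  140 → van 4 (new)  [load 140/200]
  130 → van 5 (new)  [load 130/200]
  120 → van 6 (new)  [load 120/200]
  110 → van 7 (new)  [load 110/200]
  60 → van 3  [load 200/200]
  50 → van 2  [load 200/200]
  50 → van 4  [load 190/200]
  50 → van 5  [load 180/200]
  20 → van 1  [load 180/200]
7 vans opened.

7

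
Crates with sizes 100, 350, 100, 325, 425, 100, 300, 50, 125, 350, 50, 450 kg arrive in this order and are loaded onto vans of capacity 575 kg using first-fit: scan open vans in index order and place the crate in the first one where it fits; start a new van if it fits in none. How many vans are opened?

6

  100 → van 1 (new)  [load 100/575]
  350 → van 1  [load 450/575]
  100 → van 1  [load 550/575]
  325 → van 2 (new)  [load 325/575]
  425 → van 3 (new)  [load 425/575]
  100 → van 2  [load 425/575]
  300 → van 4 (new)  [load 300/575]
  50 → van 2  [load 475/575]
  125 → van 3  [load 550/575]
  350 → van 5 (new)  [load 350/575]
  50 → van 2  [load 525/575]
  450 → van 6 (new)  [load 450/575]
6 vans opened.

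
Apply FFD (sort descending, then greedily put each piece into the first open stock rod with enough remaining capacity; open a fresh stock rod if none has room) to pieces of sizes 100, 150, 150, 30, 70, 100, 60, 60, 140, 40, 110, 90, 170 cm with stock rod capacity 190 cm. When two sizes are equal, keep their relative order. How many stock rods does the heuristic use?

8

Sorted descending: 170, 150, 150, 140, 110, 100, 100, 90, 70, 60, 60, 40, 30.
  170 → stock rod 1 (new)  [load 170/190]
  150 → stock rod 2 (new)  [load 150/190]
  150 → stock rod 3 (new)  [load 150/190]
  140 → stock rod 4 (new)  [load 140/190]
  110 → stock rod 5 (new)  [load 110/190]
  100 → stock rod 6 (new)  [load 100/190]
  100 → stock rod 7 (new)  [load 100/190]
  90 → stock rod 6  [load 190/190]
  70 → stock rod 5  [load 180/190]
  60 → stock rod 7  [load 160/190]
  60 → stock rod 8 (new)  [load 60/190]
  40 → stock rod 2  [load 190/190]
  30 → stock rod 3  [load 180/190]
8 stock rods opened.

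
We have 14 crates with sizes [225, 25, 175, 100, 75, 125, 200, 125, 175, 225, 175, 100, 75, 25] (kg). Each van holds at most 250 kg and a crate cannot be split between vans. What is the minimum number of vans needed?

8

Total = 225 + 225 + 200 + 175 + 175 + 175 + 125 + 125 + 100 + 100 + 75 + 75 + 25 + 25 = 1825 kg.
Lower bound: ⌈1825/250⌉ = 8 vans.
A packing using 8 vans:
  van 1: 225 + 25 = 250
  van 2: 225 + 25 = 250
  van 3: 200 = 200
  van 4: 175 + 75 = 250
  van 5: 175 + 75 = 250
  van 6: 175 = 175
  van 7: 125 + 125 = 250
  van 8: 100 + 100 = 200
This matches the lower bound, so 8 is optimal.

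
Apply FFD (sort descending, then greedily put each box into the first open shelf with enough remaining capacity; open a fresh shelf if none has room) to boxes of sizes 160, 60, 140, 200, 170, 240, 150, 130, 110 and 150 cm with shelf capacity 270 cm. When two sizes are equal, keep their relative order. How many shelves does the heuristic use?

7

Sorted descending: 240, 200, 170, 160, 150, 150, 140, 130, 110, 60.
  240 → shelf 1 (new)  [load 240/270]
  200 → shelf 2 (new)  [load 200/270]
  170 → shelf 3 (new)  [load 170/270]
  160 → shelf 4 (new)  [load 160/270]
  150 → shelf 5 (new)  [load 150/270]
  150 → shelf 6 (new)  [load 150/270]
  140 → shelf 7 (new)  [load 140/270]
  130 → shelf 7  [load 270/270]
  110 → shelf 4  [load 270/270]
  60 → shelf 2  [load 260/270]
7 shelves opened.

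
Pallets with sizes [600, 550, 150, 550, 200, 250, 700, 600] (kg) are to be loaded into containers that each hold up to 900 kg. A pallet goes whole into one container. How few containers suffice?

5

Total = 700 + 600 + 600 + 550 + 550 + 250 + 200 + 150 = 3600 kg.
Lower bound: ⌈3600/900⌉ = 4 containers.
Also, 5 pallets each exceed 450 kg, and no two of those can share a container, so at least 5 containers are needed.
A packing using 5 containers:
  container 1: 700 + 200 = 900
  container 2: 600 + 250 = 850
  container 3: 600 + 150 = 750
  container 4: 550 = 550
  container 5: 550 = 550
This matches the lower bound, so 5 is optimal.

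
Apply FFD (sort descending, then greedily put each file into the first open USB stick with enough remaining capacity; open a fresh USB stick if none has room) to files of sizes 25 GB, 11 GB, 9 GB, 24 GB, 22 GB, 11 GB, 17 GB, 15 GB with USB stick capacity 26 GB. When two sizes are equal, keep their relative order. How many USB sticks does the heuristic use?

Sorted descending: 25, 24, 22, 17, 15, 11, 11, 9.
  25 → USB stick 1 (new)  [load 25/26]
  24 → USB stick 2 (new)  [load 24/26]
  22 → USB stick 3 (new)  [load 22/26]
  17 → USB stick 4 (new)  [load 17/26]
  15 → USB stick 5 (new)  [load 15/26]
  11 → USB stick 5  [load 26/26]
  11 → USB stick 6 (new)  [load 11/26]
  9 → USB stick 4  [load 26/26]
6 USB sticks opened.

6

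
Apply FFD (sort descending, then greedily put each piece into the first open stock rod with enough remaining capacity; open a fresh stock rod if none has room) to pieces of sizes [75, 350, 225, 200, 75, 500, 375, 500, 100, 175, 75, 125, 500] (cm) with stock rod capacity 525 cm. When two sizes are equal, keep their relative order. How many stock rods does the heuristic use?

7

Sorted descending: 500, 500, 500, 375, 350, 225, 200, 175, 125, 100, 75, 75, 75.
  500 → stock rod 1 (new)  [load 500/525]
  500 → stock rod 2 (new)  [load 500/525]
  500 → stock rod 3 (new)  [load 500/525]
  375 → stock rod 4 (new)  [load 375/525]
  350 → stock rod 5 (new)  [load 350/525]
  225 → stock rod 6 (new)  [load 225/525]
  200 → stock rod 6  [load 425/525]
  175 → stock rod 5  [load 525/525]
  125 → stock rod 4  [load 500/525]
  100 → stock rod 6  [load 525/525]
  75 → stock rod 7 (new)  [load 75/525]
  75 → stock rod 7  [load 150/525]
  75 → stock rod 7  [load 225/525]
7 stock rods opened.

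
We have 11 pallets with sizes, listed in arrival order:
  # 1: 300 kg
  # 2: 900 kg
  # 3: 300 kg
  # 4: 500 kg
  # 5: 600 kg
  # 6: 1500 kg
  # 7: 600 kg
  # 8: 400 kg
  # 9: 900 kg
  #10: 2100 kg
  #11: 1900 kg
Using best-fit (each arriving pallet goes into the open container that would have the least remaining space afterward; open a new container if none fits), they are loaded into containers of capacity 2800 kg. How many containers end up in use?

  300 → container 1 (new)  [load 300/2800]
  900 → container 1  [load 1200/2800]
  300 → container 1  [load 1500/2800]
  500 → container 1  [load 2000/2800]
  600 → container 1  [load 2600/2800]
  1500 → container 2 (new)  [load 1500/2800]
  600 → container 2  [load 2100/2800]
  400 → container 2  [load 2500/2800]
  900 → container 3 (new)  [load 900/2800]
  2100 → container 4 (new)  [load 2100/2800]
  1900 → container 3  [load 2800/2800]
4 containers opened.

4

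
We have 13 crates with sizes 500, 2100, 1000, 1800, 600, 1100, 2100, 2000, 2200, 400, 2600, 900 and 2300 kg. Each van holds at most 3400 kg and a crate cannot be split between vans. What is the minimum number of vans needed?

7

Total = 2600 + 2300 + 2200 + 2100 + 2100 + 2000 + 1800 + 1100 + 1000 + 900 + 600 + 500 + 400 = 19600 kg.
Lower bound: ⌈19600/3400⌉ = 6 vans.
Also, 7 crates each exceed 1700 kg, and no two of those can share a van, so at least 7 vans are needed.
A packing using 7 vans:
  van 1: 2600 + 600 = 3200
  van 2: 2300 + 1100 = 3400
  van 3: 2200 + 1000 = 3200
  van 4: 2100 + 900 + 400 = 3400
  van 5: 2100 + 500 = 2600
  van 6: 2000 = 2000
  van 7: 1800 = 1800
This matches the lower bound, so 7 is optimal.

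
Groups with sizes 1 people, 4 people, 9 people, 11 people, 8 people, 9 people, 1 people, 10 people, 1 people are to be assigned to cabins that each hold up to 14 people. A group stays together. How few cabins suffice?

5

Total = 11 + 10 + 9 + 9 + 8 + 4 + 1 + 1 + 1 = 54 people.
Lower bound: ⌈54/14⌉ = 4 cabins.
Also, 5 groups each exceed 7 people, and no two of those can share a cabin, so at least 5 cabins are needed.
A packing using 5 cabins:
  cabin 1: 11 + 1 + 1 + 1 = 14
  cabin 2: 10 + 4 = 14
  cabin 3: 9 = 9
  cabin 4: 9 = 9
  cabin 5: 8 = 8
This matches the lower bound, so 5 is optimal.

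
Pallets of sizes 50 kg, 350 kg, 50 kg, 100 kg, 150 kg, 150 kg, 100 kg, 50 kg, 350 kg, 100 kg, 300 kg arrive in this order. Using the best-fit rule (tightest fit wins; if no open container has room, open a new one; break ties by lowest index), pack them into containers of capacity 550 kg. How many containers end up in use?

4

  50 → container 1 (new)  [load 50/550]
  350 → container 1  [load 400/550]
  50 → container 1  [load 450/550]
  100 → container 1  [load 550/550]
  150 → container 2 (new)  [load 150/550]
  150 → container 2  [load 300/550]
  100 → container 2  [load 400/550]
  50 → container 2  [load 450/550]
  350 → container 3 (new)  [load 350/550]
  100 → container 2  [load 550/550]
  300 → container 4 (new)  [load 300/550]
4 containers opened.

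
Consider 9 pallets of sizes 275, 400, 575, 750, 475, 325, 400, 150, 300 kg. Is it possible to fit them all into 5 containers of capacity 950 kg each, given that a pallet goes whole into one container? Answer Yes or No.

A valid assignment using 5 containers:
  container 1: 750 + 150 = 900
  container 2: 575 + 325 = 900
  container 3: 475 + 400 = 875
  container 4: 400 + 300 = 700
  container 5: 275 = 275
Every load is within 950 kg, so 5 containers suffice.

Yes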